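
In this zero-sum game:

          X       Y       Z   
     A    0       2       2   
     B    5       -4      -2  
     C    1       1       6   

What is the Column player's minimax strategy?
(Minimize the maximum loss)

Column should play Y, value = 2

Work:
Column player minimizes Row's maximum payoff:
Column X: max payoff to Row = 5
Column Y: max payoff to Row = 2
Column Z: max payoff to Row = 6
Minimum is 2, achieved by column Y.
Minimax strategy: Y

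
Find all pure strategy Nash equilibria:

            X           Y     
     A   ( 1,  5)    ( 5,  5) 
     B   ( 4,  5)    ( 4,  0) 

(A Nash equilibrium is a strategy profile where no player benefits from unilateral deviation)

Nash equilibrium: (A, Y), (B, X)

Work:
Best responses:
  P1 vs X: payoffs [1, 4] → best response B (payoff 4)
  P1 vs Y: payoffs [5, 4] → best response A (payoff 5)
  P2 vs A: payoffs [5, 5] → best response X/Y (payoff 5)
  P2 vs B: payoffs [5, 0] → best response X (payoff 5)
Mutual best responses: (A,Y), (B,X) → Nash equilibria.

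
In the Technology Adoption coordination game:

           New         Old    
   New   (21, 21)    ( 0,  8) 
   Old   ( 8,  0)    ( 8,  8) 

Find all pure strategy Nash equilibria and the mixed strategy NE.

Pure NE: (New, New) and (Old, Old); Mixed NE: p = 0.381, q = 0.381

Work:
Check pure NE:
(New, New): (21, 21) - no unilateral deviation beneficial
(Old, Old): (8, 8) - no unilateral deviation beneficial
Mixed NE: P1 plays New with p = 0.381, P2 plays New with q = 0.381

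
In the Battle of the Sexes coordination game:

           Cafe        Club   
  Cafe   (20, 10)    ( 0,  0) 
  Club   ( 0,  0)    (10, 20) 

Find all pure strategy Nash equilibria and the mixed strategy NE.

Pure NE: (Cafe, Cafe) and (Club, Club); Mixed NE: p = 0.6667, q = 0.3333

Work:
Check pure NE:
(Cafe, Cafe): (20, 10) - no unilateral deviation beneficial
(Club, Club): (10, 20) - no unilateral deviation beneficial
Mixed NE: P1 plays Cafe with p = 0.6667, P2 plays Cafe with q = 0.3333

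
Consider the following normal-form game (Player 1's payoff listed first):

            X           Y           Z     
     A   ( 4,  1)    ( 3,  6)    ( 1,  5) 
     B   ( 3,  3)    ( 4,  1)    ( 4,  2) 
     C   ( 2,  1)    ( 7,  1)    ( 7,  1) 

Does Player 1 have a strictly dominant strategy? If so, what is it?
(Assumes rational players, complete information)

No strictly dominant strategy exists for Player 1

Work:
A strategy strictly dominates another if it gives a strictly higher payoff against every opponent action. Compare each pair of P1's strategies column-by-column:
  A vs B: [4 vs 3, 3 vs 4, 1 vs 4] → A does not strictly dominate B (column Y: 3 ≤ 4)
  A vs C: [4 vs 2, 3 vs 7, 1 vs 7] → A does not strictly dominate C (column Y: 3 ≤ 7)
  B vs A: [3 vs 4, 4 vs 3, 4 vs 1] → B does not strictly dominate A (column X: 3 ≤ 4)
  B vs C: [3 vs 2, 4 vs 7, 4 vs 7] → B does not strictly dominate C (column Y: 4 ≤ 7)
  C vs A: [2 vs 4, 7 vs 3, 7 vs 1] → C does not strictly dominate A (column X: 2 ≤ 4)
  C vs B: [2 vs 3, 7 vs 4, 7 vs 4] → C does not strictly dominate B (column X: 2 ≤ 3)
No single strategy strictly dominates all others → no strictly dominant strategy.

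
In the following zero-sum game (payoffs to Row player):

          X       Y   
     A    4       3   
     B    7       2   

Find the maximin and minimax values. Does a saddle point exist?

Maximin = 3, Minimax = 3, Saddle: True

Work:
Row minimums: [3, 2] → maximin = 3
Column maximums: [7, 3] → minimax = 3
Saddle point exists! Game value = 3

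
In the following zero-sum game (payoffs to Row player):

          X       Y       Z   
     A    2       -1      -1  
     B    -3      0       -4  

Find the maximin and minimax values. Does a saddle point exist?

Maximin = -1, Minimax = -1, Saddle: True

Work:
Row minimums: [-1, -4] → maximin = -1
Column maximums: [2, 0, -1] → minimax = -1
Saddle point exists! Game value = -1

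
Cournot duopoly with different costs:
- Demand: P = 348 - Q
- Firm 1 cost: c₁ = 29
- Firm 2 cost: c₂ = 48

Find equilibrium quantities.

q₁* = 112.67, q₂* = 93.67

Work:
Reaction: q₁ = (348 - 29 - q₂)/2
Reaction: q₂ = (348 - 48 - q₁)/2
Solve simultaneously:
q₁* = (348 - 2×29 + 48)/3 = 112.67
q₂* = (348 - 2×48 + 29)/3 = 93.67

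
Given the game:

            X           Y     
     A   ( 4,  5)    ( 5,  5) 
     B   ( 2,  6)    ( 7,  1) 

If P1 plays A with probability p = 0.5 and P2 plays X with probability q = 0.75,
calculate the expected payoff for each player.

E[P1] = 3.75, E[P2] = 4.875

Work:
E[P1] = p·q·π₁(A,X) + p·(1-q)·π₁(A,Y) + (1-p)·q·π₁(B,X) + (1-p)·(1-q)·π₁(B,Y)
= 0.5·0.75·4 + 0.5·0.25·5 + 0.5·0.75·2 + 0.5·0.25·7
= 3.75

E[P2] = 4.875 (similar calculation)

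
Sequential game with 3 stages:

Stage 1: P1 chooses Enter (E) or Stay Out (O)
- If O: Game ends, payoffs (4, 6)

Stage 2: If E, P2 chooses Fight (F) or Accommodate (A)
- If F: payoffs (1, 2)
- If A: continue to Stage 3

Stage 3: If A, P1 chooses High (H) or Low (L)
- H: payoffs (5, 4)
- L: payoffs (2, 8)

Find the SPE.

SPE: (E, A, H); Outcome (5, 4)

Work:
Stage 3: P1 chooses H (5 vs 2)
Stage 2: P2: F->2, A->4 (anticipating H). Choose A
Stage 1: P1: O->4, E->5 (anticipating A, H). Choose E
SPE path: E -> A -> H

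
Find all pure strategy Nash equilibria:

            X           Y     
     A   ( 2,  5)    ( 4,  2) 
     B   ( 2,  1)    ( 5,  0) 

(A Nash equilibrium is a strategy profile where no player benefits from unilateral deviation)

Nash equilibrium: (A, X), (B, X)

Work:
Best responses:
  P1 vs X: payoffs [2, 2] → best response A/B (payoff 2)
  P1 vs Y: payoffs [4, 5] → best response B (payoff 5)
  P2 vs A: payoffs [5, 2] → best response X (payoff 5)
  P2 vs B: payoffs [1, 0] → best response X (payoff 1)
Mutual best responses: (A,X), (B,X) → Nash equilibria.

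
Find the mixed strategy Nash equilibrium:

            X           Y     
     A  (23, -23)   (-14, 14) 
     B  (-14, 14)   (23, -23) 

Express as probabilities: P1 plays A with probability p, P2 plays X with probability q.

p = 0.5, q = 0.5

Work:
Find probabilities that make opponent indifferent:
P2 chooses q to make P1 indifferent between A and B
P1 chooses p to make P2 indifferent between X and Y
Mixed NE: P1 plays (A: 0.5, B: 0.5), P2 plays (X: 0.5, Y: 0.5)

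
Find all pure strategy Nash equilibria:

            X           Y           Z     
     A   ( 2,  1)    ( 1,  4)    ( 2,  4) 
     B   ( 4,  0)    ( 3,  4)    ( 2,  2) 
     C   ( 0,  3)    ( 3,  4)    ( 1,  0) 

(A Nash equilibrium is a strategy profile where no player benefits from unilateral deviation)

Nash equilibrium: (A, Z), (B, Y), (C, Y)

Work:
Best responses:
  P1 vs X: payoffs [2, 4, 0] → best response B (payoff 4)
  P1 vs Y: payoffs [1, 3, 3] → best response B/C (payoff 3)
  P1 vs Z: payoffs [2, 2, 1] → best response A/B (payoff 2)
  P2 vs A: payoffs [1, 4, 4] → best response Y/Z (payoff 4)
  P2 vs B: payoffs [0, 4, 2] → best response Y (payoff 4)
  P2 vs C: payoffs [3, 4, 0] → best response Y (payoff 4)
Mutual best responses: (A,Z), (B,Y), (C,Y) → Nash equilibria.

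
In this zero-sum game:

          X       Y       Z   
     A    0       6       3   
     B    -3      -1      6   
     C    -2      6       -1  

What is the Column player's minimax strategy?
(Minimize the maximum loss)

Column should play X, value = 0

Work:
Column player minimizes Row's maximum payoff:
Column X: max payoff to Row = 0
Column Y: max payoff to Row = 6
Column Z: max payoff to Row = 6
Minimum is 0, achieved by column X.
Minimax strategy: X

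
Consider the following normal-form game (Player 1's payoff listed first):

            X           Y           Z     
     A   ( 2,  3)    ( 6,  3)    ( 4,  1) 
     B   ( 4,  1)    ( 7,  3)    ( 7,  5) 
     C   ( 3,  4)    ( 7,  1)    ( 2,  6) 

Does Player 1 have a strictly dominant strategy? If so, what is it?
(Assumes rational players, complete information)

No strictly dominant strategy exists for Player 1

Work:
A strategy strictly dominates another if it gives a strictly higher payoff against every opponent action. Compare each pair of P1's strategies column-by-column:
  A vs B: [2 vs 4, 6 vs 7, 4 vs 7] → A does not strictly dominate B (column X: 2 ≤ 4)
  A vs C: [2 vs 3, 6 vs 7, 4 vs 2] → A does not strictly dominate C (column X: 2 ≤ 3)
  B vs A: [4 vs 2, 7 vs 6, 7 vs 4] → B strictly dominates A
  B vs C: [4 vs 3, 7 vs 7, 7 vs 2] → B does not strictly dominate C (column Y: 7 ≤ 7)
  C vs A: [3 vs 2, 7 vs 6, 2 vs 4] → C does not strictly dominate A (column Z: 2 ≤ 4)
  C vs B: [3 vs 4, 7 vs 7, 2 vs 7] → C does not strictly dominate B (column X: 3 ≤ 4)
No single strategy strictly dominates all others → no strictly dominant strategy.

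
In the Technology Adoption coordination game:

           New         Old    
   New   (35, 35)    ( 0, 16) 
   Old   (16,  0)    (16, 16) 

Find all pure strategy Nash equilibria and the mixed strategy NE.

Pure NE: (New, New) and (Old, Old); Mixed NE: p = 0.4571, q = 0.4571

Work:
Check pure NE:
(New, New): (35, 35) - no unilateral deviation beneficial
(Old, Old): (16, 16) - no unilateral deviation beneficial
Mixed NE: P1 plays New with p = 0.4571, P2 plays New with q = 0.4571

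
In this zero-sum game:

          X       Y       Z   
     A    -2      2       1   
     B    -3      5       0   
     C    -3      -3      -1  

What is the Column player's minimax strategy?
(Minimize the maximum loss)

Column should play X, value = -2

Work:
Column player minimizes Row's maximum payoff:
Column X: max payoff to Row = -2
Column Y: max payoff to Row = 5
Column Z: max payoff to Row = 1
Minimum is -2, achieved by column X.
Minimax strategy: X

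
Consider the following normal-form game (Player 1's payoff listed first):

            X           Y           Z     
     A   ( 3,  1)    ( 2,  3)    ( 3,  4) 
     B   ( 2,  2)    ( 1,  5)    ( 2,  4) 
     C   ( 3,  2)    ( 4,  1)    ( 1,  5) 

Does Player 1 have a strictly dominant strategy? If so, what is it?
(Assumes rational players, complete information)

No strictly dominant strategy exists for Player 1

Work:
A strategy strictly dominates another if it gives a strictly higher payoff against every opponent action. Compare each pair of P1's strategies column-by-column:
  A vs B: [3 vs 2, 2 vs 1, 3 vs 2] → A strictly dominates B
  A vs C: [3 vs 3, 2 vs 4, 3 vs 1] → A does not strictly dominate C (column X: 3 ≤ 3)
  B vs A: [2 vs 3, 1 vs 2, 2 vs 3] → B does not strictly dominate A (column X: 2 ≤ 3)
  B vs C: [2 vs 3, 1 vs 4, 2 vs 1] → B does not strictly dominate C (column X: 2 ≤ 3)
  C vs A: [3 vs 3, 4 vs 2, 1 vs 3] → C does not strictly dominate A (column X: 3 ≤ 3)
  C vs B: [3 vs 2, 4 vs 1, 1 vs 2] → C does not strictly dominate B (column Z: 1 ≤ 2)
No single strategy strictly dominates all others → no strictly dominant strategy.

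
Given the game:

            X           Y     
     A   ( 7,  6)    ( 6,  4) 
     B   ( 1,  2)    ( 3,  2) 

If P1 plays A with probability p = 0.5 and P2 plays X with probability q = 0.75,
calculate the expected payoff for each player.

E[P1] = 4.125, E[P2] = 3.75

Work:
E[P1] = p·q·π₁(A,X) + p·(1-q)·π₁(A,Y) + (1-p)·q·π₁(B,X) + (1-p)·(1-q)·π₁(B,Y)
= 0.5·0.75·7 + 0.5·0.25·6 + 0.5·0.75·1 + 0.5·0.25·3
= 4.125

E[P2] = 3.75 (similar calculation)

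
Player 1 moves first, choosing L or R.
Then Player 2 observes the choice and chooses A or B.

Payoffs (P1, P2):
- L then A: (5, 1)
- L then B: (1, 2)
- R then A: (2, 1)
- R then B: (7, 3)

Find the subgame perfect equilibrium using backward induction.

P1 plays R, P2 plays B after L and B after R; Payoff (7, 3)

Work:
Backward induction:
After L: P2 chooses B → P1 gets 1
After R: P2 chooses B → P1 gets 7
P1 chooses R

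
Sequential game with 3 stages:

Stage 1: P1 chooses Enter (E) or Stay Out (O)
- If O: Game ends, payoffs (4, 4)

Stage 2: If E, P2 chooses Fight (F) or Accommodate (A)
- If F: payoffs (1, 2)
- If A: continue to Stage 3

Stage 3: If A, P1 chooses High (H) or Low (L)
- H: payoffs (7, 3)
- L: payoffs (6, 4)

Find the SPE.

SPE: (E, A, H); Outcome (7, 3)

Work:
Stage 3: P1 chooses H (7 vs 6)
Stage 2: P2: F->2, A->3 (anticipating H). Choose A
Stage 1: P1: O->4, E->7 (anticipating A, H). Choose E
SPE path: E -> A -> H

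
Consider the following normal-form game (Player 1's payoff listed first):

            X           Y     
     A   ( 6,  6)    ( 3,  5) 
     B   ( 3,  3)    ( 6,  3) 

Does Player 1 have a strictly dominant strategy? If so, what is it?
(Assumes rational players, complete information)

No strictly dominant strategy exists for Player 1

Work:
A strategy strictly dominates another if it gives a strictly higher payoff against every opponent action. Compare each pair of P1's strategies column-by-column:
  A vs B: [6 vs 3, 3 vs 6] → A does not strictly dominate B (column Y: 3 ≤ 6)
  B vs A: [3 vs 6, 6 vs 3] → B does not strictly dominate A (column X: 3 ≤ 6)
No single strategy strictly dominates all others → no strictly dominant strategy.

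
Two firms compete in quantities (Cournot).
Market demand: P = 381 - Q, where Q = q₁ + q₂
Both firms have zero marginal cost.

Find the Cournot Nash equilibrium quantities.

q₁* = q₂* = 127.0; P* = 127.0

Work:
Profit: π_i = P·q_i = (a - q_i - q_j)·q_i
FOC: ∂π_i/∂q_i = a - 2q_i - q_j = 0
Reaction function: q_i = (381 - q_j)/2
Symmetry: q* = 381/3 = 127.0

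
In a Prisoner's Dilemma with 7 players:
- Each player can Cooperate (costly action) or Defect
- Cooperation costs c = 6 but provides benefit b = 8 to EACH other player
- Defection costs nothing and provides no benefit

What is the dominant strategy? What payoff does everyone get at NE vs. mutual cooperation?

Dominant: Defect; NE payoff = 0; Coop payoff = 42

Work:
Defect dominates (saves cost c = 6, benefit to others is external)
NE: All defect → everyone gets 0
If all cooperate: each receives (6)×8 - 6 = 42
Social dilemma: 42 > 0 but NE gives 0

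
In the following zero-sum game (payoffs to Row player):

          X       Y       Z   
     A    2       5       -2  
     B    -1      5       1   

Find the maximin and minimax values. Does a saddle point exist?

Maximin = -1, Minimax = 1, Saddle: False

Work:
Row minimums: [-2, -1] → maximin = -1
Column maximums: [2, 5, 1] → minimax = 1
No saddle point (maximin ≠ minimax). Mixed strategy needed.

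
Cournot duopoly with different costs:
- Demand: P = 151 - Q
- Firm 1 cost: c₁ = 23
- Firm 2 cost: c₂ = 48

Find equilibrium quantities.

q₁* = 51.0, q₂* = 26.0

Work:
Reaction: q₁ = (151 - 23 - q₂)/2
Reaction: q₂ = (151 - 48 - q₁)/2
Solve simultaneously:
q₁* = (151 - 2×23 + 48)/3 = 51.0
q₂* = (151 - 2×48 + 23)/3 = 26.0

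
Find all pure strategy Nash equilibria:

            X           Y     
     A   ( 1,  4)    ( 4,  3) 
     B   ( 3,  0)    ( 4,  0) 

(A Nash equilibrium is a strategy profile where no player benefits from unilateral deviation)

Nash equilibrium: (B, X), (B, Y)

Work:
Best responses:
  P1 vs X: payoffs [1, 3] → best response B (payoff 3)
  P1 vs Y: payoffs [4, 4] → best response A/B (payoff 4)
  P2 vs A: payoffs [4, 3] → best response X (payoff 4)
  P2 vs B: payoffs [0, 0] → best response X/Y (payoff 0)
Mutual best responses: (B,X), (B,Y) → Nash equilibria.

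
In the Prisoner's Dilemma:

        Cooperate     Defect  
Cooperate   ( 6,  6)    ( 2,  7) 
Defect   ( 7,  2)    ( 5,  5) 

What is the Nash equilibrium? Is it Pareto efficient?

(Defect, Defect) is NE; not Pareto efficient

Work:
Defect dominates Cooperate for both players:
If P2 cooperates: Defect (7) > Cooperate (6)
If P2 defects: Defect (5) > Cooperate (2)
NE: (Defect, Defect) with payoff (5, 5)
But (Cooperate, Cooperate) = (6, 6) Pareto dominates (5, 5)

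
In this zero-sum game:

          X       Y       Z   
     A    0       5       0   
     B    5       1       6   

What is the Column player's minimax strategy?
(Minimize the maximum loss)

Column should play X or Y (all achieve the minimum), value = 5

Work:
Column player minimizes Row's maximum payoff:
Column X: max payoff to Row = 5
Column Y: max payoff to Row = 5
Column Z: max payoff to Row = 6
Minimum is 5, achieved by columns X, Y (tied).
Each of X or Y is a minimax strategy.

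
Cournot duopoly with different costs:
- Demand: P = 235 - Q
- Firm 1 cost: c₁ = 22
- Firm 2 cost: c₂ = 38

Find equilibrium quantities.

q₁* = 76.33, q₂* = 60.33

Work:
Reaction: q₁ = (235 - 22 - q₂)/2
Reaction: q₂ = (235 - 38 - q₁)/2
Solve simultaneously:
q₁* = (235 - 2×22 + 38)/3 = 76.33
q₂* = (235 - 2×38 + 22)/3 = 60.33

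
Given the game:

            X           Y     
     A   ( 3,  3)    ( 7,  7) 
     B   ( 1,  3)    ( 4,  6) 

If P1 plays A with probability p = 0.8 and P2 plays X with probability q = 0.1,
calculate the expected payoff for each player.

E[P1] = 6.02, E[P2] = 6.42

Work:
E[P1] = p·q·π₁(A,X) + p·(1-q)·π₁(A,Y) + (1-p)·q·π₁(B,X) + (1-p)·(1-q)·π₁(B,Y)
= 0.8·0.1·3 + 0.8·0.9·7 + 0.2·0.1·1 + 0.2·0.9·4
= 6.02

E[P2] = 6.42 (similar calculation)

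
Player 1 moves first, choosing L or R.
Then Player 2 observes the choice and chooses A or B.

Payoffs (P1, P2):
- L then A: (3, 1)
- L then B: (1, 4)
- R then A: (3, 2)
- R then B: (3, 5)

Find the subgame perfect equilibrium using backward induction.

P1 plays R, P2 plays B after L and B after R; Payoff (3, 5)

Work:
Backward induction:
After L: P2 chooses B → P1 gets 1
After R: P2 chooses B → P1 gets 3
P1 chooses R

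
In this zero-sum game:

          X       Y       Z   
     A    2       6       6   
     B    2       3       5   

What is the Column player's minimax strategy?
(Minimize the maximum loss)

Column should play X, value = 2

Work:
Column player minimizes Row's maximum payoff:
Column X: max payoff to Row = 2
Column Y: max payoff to Row = 6
Column Z: max payoff to Row = 6
Minimum is 2, achieved by column X.
Minimax strategy: X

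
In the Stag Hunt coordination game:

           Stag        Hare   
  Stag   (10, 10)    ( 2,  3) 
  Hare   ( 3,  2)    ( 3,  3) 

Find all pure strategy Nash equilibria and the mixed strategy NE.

Pure NE: (Stag, Stag) and (Hare, Hare); Mixed NE: p = 0.125, q = 0.125

Work:
Check pure NE:
(Stag, Stag): (10, 10) - no unilateral deviation beneficial
(Hare, Hare): (3, 3) - no unilateral deviation beneficial
Mixed NE: P1 plays Stag with p = 0.125, P2 plays Stag with q = 0.125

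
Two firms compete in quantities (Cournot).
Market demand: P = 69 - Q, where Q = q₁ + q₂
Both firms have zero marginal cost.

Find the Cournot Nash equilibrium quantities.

q₁* = q₂* = 23.0; P* = 23.0

Work:
Profit: π_i = P·q_i = (a - q_i - q_j)·q_i
FOC: ∂π_i/∂q_i = a - 2q_i - q_j = 0
Reaction function: q_i = (69 - q_j)/2
Symmetry: q* = 69/3 = 23.0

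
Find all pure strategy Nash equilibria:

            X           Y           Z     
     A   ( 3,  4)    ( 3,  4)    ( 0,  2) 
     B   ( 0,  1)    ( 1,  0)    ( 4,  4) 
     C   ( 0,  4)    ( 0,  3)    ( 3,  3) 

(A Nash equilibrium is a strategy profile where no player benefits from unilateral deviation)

Nash equilibrium: (A, X), (A, Y), (B, Z)

Work:
Best responses:
  P1 vs X: payoffs [3, 0, 0] → best response A (payoff 3)
  P1 vs Y: payoffs [3, 1, 0] → best response A (payoff 3)
  P1 vs Z: payoffs [0, 4, 3] → best response B (payoff 4)
  P2 vs A: payoffs [4, 4, 2] → best response X/Y (payoff 4)
  P2 vs B: payoffs [1, 0, 4] → best response Z (payoff 4)
  P2 vs C: payoffs [4, 3, 3] → best response X (payoff 4)
Mutual best responses: (A,X), (A,Y), (B,Z) → Nash equilibria.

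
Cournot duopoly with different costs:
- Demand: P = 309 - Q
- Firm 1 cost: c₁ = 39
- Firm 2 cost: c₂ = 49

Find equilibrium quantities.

q₁* = 93.33, q₂* = 83.33

Work:
Reaction: q₁ = (309 - 39 - q₂)/2
Reaction: q₂ = (309 - 49 - q₁)/2
Solve simultaneously:
q₁* = (309 - 2×39 + 49)/3 = 93.33
q₂* = (309 - 2×49 + 39)/3 = 83.33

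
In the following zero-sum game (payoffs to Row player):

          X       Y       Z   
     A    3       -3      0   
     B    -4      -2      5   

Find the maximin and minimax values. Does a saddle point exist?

Maximin = -3, Minimax = -2, Saddle: False

Work:
Row minimums: [-3, -4] → maximin = -3
Column maximums: [3, -2, 5] → minimax = -2
No saddle point (maximin ≠ minimax). Mixed strategy needed.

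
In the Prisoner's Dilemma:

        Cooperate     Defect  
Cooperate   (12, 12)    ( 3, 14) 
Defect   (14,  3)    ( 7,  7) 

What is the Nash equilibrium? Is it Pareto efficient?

(Defect, Defect) is NE; not Pareto efficient

Work:
Defect dominates Cooperate for both players:
If P2 cooperates: Defect (14) > Cooperate (12)
If P2 defects: Defect (7) > Cooperate (3)
NE: (Defect, Defect) with payoff (7, 7)
But (Cooperate, Cooperate) = (12, 12) Pareto dominates (7, 7)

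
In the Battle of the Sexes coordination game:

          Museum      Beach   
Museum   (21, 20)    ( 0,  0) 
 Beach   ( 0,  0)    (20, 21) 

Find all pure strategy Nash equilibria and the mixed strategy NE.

Pure NE: (Museum, Museum) and (Beach, Beach); Mixed NE: p = 0.5122, q = 0.4878

Work:
Check pure NE:
(Museum, Museum): (21, 20) - no unilateral deviation beneficial
(Beach, Beach): (20, 21) - no unilateral deviation beneficial
Mixed NE: P1 plays Museum with p = 0.5122, P2 plays Museum with q = 0.4878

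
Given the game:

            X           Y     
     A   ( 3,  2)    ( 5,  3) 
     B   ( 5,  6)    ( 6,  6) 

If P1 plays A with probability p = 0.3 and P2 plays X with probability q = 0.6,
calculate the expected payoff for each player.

E[P1] = 4.92, E[P2] = 4.92

Work:
E[P1] = p·q·π₁(A,X) + p·(1-q)·π₁(A,Y) + (1-p)·q·π₁(B,X) + (1-p)·(1-q)·π₁(B,Y)
= 0.3·0.6·3 + 0.3·0.4·5 + 0.7·0.6·5 + 0.7·0.4·6
= 4.92

E[P2] = 4.92 (similar calculation)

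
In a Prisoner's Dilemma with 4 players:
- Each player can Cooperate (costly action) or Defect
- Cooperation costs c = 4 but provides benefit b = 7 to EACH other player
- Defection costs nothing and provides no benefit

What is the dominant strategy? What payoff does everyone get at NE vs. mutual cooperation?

Dominant: Defect; NE payoff = 0; Coop payoff = 17

Work:
Defect dominates (saves cost c = 4, benefit to others is external)
NE: All defect → everyone gets 0
If all cooperate: each receives (3)×7 - 4 = 17
Social dilemma: 17 > 0 but NE gives 0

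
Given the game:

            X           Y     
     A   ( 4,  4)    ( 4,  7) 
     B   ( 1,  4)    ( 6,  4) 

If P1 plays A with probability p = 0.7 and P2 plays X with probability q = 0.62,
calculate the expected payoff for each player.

E[P1] = 3.67, E[P2] = 4.798

Work:
E[P1] = p·q·π₁(A,X) + p·(1-q)·π₁(A,Y) + (1-p)·q·π₁(B,X) + (1-p)·(1-q)·π₁(B,Y)
= 0.7·0.62·4 + 0.7·0.38·4 + 0.3·0.62·1 + 0.3·0.38·6
= 3.67

E[P2] = 4.798 (similar calculation)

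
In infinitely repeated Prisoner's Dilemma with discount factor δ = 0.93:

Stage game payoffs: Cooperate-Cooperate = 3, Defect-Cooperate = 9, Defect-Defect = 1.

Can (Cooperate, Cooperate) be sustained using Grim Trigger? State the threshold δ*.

δ* = 0.75; since δ = 0.93 ≥ 0.75, cooperation can be sustained

Work:
For Grim Trigger:
Cooperate forever: 3/(1-δ)
Defect then punished: 9 + 1·δ/(1-δ)
Need: 3/(1-δ) ≥ 9 + 1·δ/(1-δ)
Solving: δ ≥ (T-R)/(T-P) = (9-3)/(9-1) = 0.75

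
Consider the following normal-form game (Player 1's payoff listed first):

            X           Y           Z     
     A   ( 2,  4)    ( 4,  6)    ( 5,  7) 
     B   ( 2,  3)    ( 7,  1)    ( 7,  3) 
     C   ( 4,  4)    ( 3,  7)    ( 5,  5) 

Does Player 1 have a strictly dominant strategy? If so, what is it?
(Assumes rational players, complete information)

No strictly dominant strategy exists for Player 1

Work:
A strategy strictly dominates another if it gives a strictly higher payoff against every opponent action. Compare each pair of P1's strategies column-by-column:
  A vs B: [2 vs 2, 4 vs 7, 5 vs 7] → A does not strictly dominate B (column X: 2 ≤ 2)
  A vs C: [2 vs 4, 4 vs 3, 5 vs 5] → A does not strictly dominate C (column X: 2 ≤ 4)
  B vs A: [2 vs 2, 7 vs 4, 7 vs 5] → B does not strictly dominate A (column X: 2 ≤ 2)
  B vs C: [2 vs 4, 7 vs 3, 7 vs 5] → B does not strictly dominate C (column X: 2 ≤ 4)
  C vs A: [4 vs 2, 3 vs 4, 5 vs 5] → C does not strictly dominate A (column Y: 3 ≤ 4)
  C vs B: [4 vs 2, 3 vs 7, 5 vs 7] → C does not strictly dominate B (column Y: 3 ≤ 7)
No single strategy strictly dominates all others → no strictly dominant strategy.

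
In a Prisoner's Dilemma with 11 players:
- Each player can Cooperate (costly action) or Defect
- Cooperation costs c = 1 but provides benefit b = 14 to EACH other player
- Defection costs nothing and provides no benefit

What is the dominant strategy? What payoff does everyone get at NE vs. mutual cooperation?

Dominant: Defect; NE payoff = 0; Coop payoff = 139

Work:
Defect dominates (saves cost c = 1, benefit to others is external)
NE: All defect → everyone gets 0
If all cooperate: each receives (10)×14 - 1 = 139
Social dilemma: 139 > 0 but NE gives 0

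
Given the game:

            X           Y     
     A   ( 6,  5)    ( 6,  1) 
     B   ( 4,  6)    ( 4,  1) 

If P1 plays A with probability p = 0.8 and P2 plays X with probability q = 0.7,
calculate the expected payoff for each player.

E[P1] = 5.6, E[P2] = 3.94

Work:
E[P1] = p·q·π₁(A,X) + p·(1-q)·π₁(A,Y) + (1-p)·q·π₁(B,X) + (1-p)·(1-q)·π₁(B,Y)
= 0.8·0.7·6 + 0.8·0.3·6 + 0.2·0.7·4 + 0.2·0.3·4
= 5.6

E[P2] = 3.94 (similar calculation)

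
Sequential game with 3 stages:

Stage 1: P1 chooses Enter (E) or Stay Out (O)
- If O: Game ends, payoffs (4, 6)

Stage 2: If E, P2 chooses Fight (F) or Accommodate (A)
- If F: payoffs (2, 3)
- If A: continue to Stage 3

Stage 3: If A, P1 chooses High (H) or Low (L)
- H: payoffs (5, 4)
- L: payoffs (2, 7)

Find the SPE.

SPE: (E, A, H); Outcome (5, 4)

Work:
Stage 3: P1 chooses H (5 vs 2)
Stage 2: P2: F->3, A->4 (anticipating H). Choose A
Stage 1: P1: O->4, E->5 (anticipating A, H). Choose E
SPE path: E -> A -> H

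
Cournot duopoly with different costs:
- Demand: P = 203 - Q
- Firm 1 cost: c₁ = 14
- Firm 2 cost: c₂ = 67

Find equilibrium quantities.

q₁* = 80.67, q₂* = 27.67

Work:
Reaction: q₁ = (203 - 14 - q₂)/2
Reaction: q₂ = (203 - 67 - q₁)/2
Solve simultaneously:
q₁* = (203 - 2×14 + 67)/3 = 80.67
q₂* = (203 - 2×67 + 14)/3 = 27.67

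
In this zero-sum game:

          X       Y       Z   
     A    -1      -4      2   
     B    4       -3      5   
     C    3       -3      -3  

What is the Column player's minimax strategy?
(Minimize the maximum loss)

Column should play Y, value = -3

Work:
Column player minimizes Row's maximum payoff:
Column X: max payoff to Row = 4
Column Y: max payoff to Row = -3
Column Z: max payoff to Row = 5
Minimum is -3, achieved by column Y.
Minimax strategy: Y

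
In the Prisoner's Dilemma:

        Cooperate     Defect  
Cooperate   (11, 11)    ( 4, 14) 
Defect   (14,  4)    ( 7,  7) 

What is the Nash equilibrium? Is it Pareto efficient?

(Defect, Defect) is NE; not Pareto efficient

Work:
Defect dominates Cooperate for both players:
If P2 cooperates: Defect (14) > Cooperate (11)
If P2 defects: Defect (7) > Cooperate (4)
NE: (Defect, Defect) with payoff (7, 7)
But (Cooperate, Cooperate) = (11, 11) Pareto dominates (7, 7)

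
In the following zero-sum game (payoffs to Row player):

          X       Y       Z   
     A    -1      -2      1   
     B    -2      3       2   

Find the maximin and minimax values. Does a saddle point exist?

Maximin = -2, Minimax = -1, Saddle: False

Work:
Row minimums: [-2, -2] → maximin = -2
Column maximums: [-1, 3, 2] → minimax = -1
No saddle point (maximin ≠ minimax). Mixed strategy needed.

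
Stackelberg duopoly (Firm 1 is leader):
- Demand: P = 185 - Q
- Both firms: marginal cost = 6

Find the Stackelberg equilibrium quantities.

q₁* (leader) = 89.5, q₂* (follower) = 44.75

Work:
Follower's reaction: q₂ = (a - c - q₁)/2
Leader substitutes: π₁ = q₁·(a - q₁ - (a-c-q₁)/2 - c)
FOC: q₁* = (185 - 6)/2 = 89.50
Then: q₂* = (185 - 6 - 89.5)/2 = 44.75
Leader has first-mover advantage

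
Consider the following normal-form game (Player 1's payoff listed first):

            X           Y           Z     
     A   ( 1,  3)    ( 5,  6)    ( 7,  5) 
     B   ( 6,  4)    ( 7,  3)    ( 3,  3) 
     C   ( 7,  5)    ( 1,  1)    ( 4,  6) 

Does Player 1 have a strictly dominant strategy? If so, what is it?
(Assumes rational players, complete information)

No strictly dominant strategy exists for Player 1

Work:
A strategy strictly dominates another if it gives a strictly higher payoff against every opponent action. Compare each pair of P1's strategies column-by-column:
  A vs B: [1 vs 6, 5 vs 7, 7 vs 3] → A does not strictly dominate B (column X: 1 ≤ 6)
  A vs C: [1 vs 7, 5 vs 1, 7 vs 4] → A does not strictly dominate C (column X: 1 ≤ 7)
  B vs A: [6 vs 1, 7 vs 5, 3 vs 7] → B does not strictly dominate A (column Z: 3 ≤ 7)
  B vs C: [6 vs 7, 7 vs 1, 3 vs 4] → B does not strictly dominate C (column X: 6 ≤ 7)
  C vs A: [7 vs 1, 1 vs 5, 4 vs 7] → C does not strictly dominate A (column Y: 1 ≤ 5)
  C vs B: [7 vs 6, 1 vs 7, 4 vs 3] → C does not strictly dominate B (column Y: 1 ≤ 7)
No single strategy strictly dominates all others → no strictly dominant strategy.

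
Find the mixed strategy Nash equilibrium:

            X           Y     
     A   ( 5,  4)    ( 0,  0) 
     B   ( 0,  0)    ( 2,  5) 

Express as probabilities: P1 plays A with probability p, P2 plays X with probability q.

p = 0.5556, q = 0.2857

Work:
Find probabilities that make opponent indifferent:
P2 chooses q to make P1 indifferent between A and B
P1 chooses p to make P2 indifferent between X and Y
Mixed NE: P1 plays (A: 0.5556, B: 0.4444), P2 plays (X: 0.2857, Y: 0.7143)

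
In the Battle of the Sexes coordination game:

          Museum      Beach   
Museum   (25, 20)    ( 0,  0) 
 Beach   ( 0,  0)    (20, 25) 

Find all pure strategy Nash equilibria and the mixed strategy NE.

Pure NE: (Museum, Museum) and (Beach, Beach); Mixed NE: p = 0.5556, q = 0.4444

Work:
Check pure NE:
(Museum, Museum): (25, 20) - no unilateral deviation beneficial
(Beach, Beach): (20, 25) - no unilateral deviation beneficial
Mixed NE: P1 plays Museum with p = 0.5556, P2 plays Museum with q = 0.4444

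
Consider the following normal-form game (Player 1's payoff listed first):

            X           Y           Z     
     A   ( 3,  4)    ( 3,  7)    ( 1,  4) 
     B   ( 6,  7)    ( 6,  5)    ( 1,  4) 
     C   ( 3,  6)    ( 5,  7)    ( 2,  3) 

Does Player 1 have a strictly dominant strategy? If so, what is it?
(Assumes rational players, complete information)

No strictly dominant strategy exists for Player 1

Work:
A strategy strictly dominates another if it gives a strictly higher payoff against every opponent action. Compare each pair of P1's strategies column-by-column:
  A vs B: [3 vs 6, 3 vs 6, 1 vs 1] → A does not strictly dominate B (column X: 3 ≤ 6)
  A vs C: [3 vs 3, 3 vs 5, 1 vs 2] → A does not strictly dominate C (column X: 3 ≤ 3)
  B vs A: [6 vs 3, 6 vs 3, 1 vs 1] → B does not strictly dominate A (column Z: 1 ≤ 1)
  B vs C: [6 vs 3, 6 vs 5, 1 vs 2] → B does not strictly dominate C (column Z: 1 ≤ 2)
  C vs A: [3 vs 3, 5 vs 3, 2 vs 1] → C does not strictly dominate A (column X: 3 ≤ 3)
  C vs B: [3 vs 6, 5 vs 6, 2 vs 1] → C does not strictly dominate B (column X: 3 ≤ 6)
No single strategy strictly dominates all others → no strictly dominant strategy.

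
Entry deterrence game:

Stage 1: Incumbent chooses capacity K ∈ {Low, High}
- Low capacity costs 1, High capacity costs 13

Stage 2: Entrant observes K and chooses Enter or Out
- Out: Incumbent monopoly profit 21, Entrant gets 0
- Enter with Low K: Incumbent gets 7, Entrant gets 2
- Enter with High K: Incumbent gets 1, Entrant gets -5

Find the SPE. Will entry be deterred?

SPE: (High, Enter|Low, Out|High); Entry deterred. Incumbent net profit = 8

Work:
After Low K: Entrant enters (2 > 0)
After High K: Entrant stays out (-5 < 0)
Incumbent: Low → 7−1=6, High → 21−13=8
Incumbent chooses High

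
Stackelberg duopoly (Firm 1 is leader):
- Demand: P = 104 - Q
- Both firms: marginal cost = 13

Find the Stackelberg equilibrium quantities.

q₁* (leader) = 45.5, q₂* (follower) = 22.75

Work:
Follower's reaction: q₂ = (a - c - q₁)/2
Leader substitutes: π₁ = q₁·(a - q₁ - (a-c-q₁)/2 - c)
FOC: q₁* = (104 - 13)/2 = 45.50
Then: q₂* = (104 - 13 - 45.5)/2 = 22.75
Leader has first-mover advantage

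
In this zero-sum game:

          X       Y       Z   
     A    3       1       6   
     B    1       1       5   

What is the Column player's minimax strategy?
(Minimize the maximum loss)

Column should play Y, value = 1

Work:
Column player minimizes Row's maximum payoff:
Column X: max payoff to Row = 3
Column Y: max payoff to Row = 1
Column Z: max payoff to Row = 6
Minimum is 1, achieved by column Y.
Minimax strategy: Y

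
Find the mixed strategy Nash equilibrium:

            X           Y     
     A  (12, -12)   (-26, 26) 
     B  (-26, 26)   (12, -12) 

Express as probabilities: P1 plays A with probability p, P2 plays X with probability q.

p = 0.5, q = 0.5

Work:
Find probabilities that make opponent indifferent:
P2 chooses q to make P1 indifferent between A and B
P1 chooses p to make P2 indifferent between X and Y
Mixed NE: P1 plays (A: 0.5, B: 0.5), P2 plays (X: 0.5, Y: 0.5)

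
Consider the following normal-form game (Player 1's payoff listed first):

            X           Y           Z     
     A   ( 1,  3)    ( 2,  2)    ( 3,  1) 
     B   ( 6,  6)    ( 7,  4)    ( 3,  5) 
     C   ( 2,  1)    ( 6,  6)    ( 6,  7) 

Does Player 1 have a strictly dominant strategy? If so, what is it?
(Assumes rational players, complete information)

No strictly dominant strategy exists for Player 1

Work:
A strategy strictly dominates another if it gives a strictly higher payoff against every opponent action. Compare each pair of P1's strategies column-by-column:
  A vs B: [1 vs 6, 2 vs 7, 3 vs 3] → A does not strictly dominate B (column X: 1 ≤ 6)
  A vs C: [1 vs 2, 2 vs 6, 3 vs 6] → A does not strictly dominate C (column X: 1 ≤ 2)
  B vs A: [6 vs 1, 7 vs 2, 3 vs 3] → B does not strictly dominate A (column Z: 3 ≤ 3)
  B vs C: [6 vs 2, 7 vs 6, 3 vs 6] → B does not strictly dominate C (column Z: 3 ≤ 6)
  C vs A: [2 vs 1, 6 vs 2, 6 vs 3] → C strictly dominates A
  C vs B: [2 vs 6, 6 vs 7, 6 vs 3] → C does not strictly dominate B (column X: 2 ≤ 6)
No single strategy strictly dominates all others → no strictly dominant strategy.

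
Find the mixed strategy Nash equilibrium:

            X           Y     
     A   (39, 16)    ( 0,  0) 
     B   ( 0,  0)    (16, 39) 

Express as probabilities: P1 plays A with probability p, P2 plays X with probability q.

p = 0.7091, q = 0.2909

Work:
Find probabilities that make opponent indifferent:
P2 chooses q to make P1 indifferent between A and B
P1 chooses p to make P2 indifferent between X and Y
Mixed NE: P1 plays (A: 0.7091, B: 0.2909), P2 plays (X: 0.2909, Y: 0.7091)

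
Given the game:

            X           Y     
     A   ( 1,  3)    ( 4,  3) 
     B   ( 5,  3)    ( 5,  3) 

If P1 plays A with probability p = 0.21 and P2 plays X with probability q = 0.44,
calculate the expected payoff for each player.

E[P1] = 4.5128, E[P2] = 3.0

Work:
E[P1] = p·q·π₁(A,X) + p·(1-q)·π₁(A,Y) + (1-p)·q·π₁(B,X) + (1-p)·(1-q)·π₁(B,Y)
= 0.21·0.44·1 + 0.21·0.56·4 + 0.79·0.44·5 + 0.79·0.56·5
= 4.5128

E[P2] = 3.0 (similar calculation)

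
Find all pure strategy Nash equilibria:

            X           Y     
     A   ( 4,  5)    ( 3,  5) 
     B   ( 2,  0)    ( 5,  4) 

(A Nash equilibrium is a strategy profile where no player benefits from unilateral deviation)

Nash equilibrium: (A, X), (B, Y)

Work:
Best responses:
  P1 vs X: payoffs [4, 2] → best response A (payoff 4)
  P1 vs Y: payoffs [3, 5] → best response B (payoff 5)
  P2 vs A: payoffs [5, 5] → best response X/Y (payoff 5)
  P2 vs B: payoffs [0, 4] → best response Y (payoff 4)
Mutual best responses: (A,X), (B,Y) → Nash equilibria.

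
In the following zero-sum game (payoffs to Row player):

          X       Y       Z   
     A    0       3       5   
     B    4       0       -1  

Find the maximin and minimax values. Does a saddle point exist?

Maximin = 0, Minimax = 3, Saddle: False

Work:
Row minimums: [0, -1] → maximin = 0
Column maximums: [4, 3, 5] → minimax = 3
No saddle point (maximin ≠ minimax). Mixed strategy needed.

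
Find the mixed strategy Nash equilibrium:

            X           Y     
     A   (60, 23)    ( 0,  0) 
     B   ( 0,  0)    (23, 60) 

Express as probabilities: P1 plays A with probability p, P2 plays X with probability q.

p = 0.7229, q = 0.2771

Work:
Find probabilities that make opponent indifferent:
P2 chooses q to make P1 indifferent between A and B
P1 chooses p to make P2 indifferent between X and Y
Mixed NE: P1 plays (A: 0.7229, B: 0.2771), P2 plays (X: 0.2771, Y: 0.7229)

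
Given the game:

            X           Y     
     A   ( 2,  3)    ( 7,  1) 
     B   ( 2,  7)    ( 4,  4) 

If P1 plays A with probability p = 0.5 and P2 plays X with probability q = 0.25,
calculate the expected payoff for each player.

E[P1] = 4.625, E[P2] = 3.125

Work:
E[P1] = p·q·π₁(A,X) + p·(1-q)·π₁(A,Y) + (1-p)·q·π₁(B,X) + (1-p)·(1-q)·π₁(B,Y)
= 0.5·0.25·2 + 0.5·0.75·7 + 0.5·0.25·2 + 0.5·0.75·4
= 4.625

E[P2] = 3.125 (similar calculation)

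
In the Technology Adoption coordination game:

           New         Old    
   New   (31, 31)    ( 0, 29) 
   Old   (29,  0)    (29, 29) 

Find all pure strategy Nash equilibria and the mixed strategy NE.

Pure NE: (New, New) and (Old, Old); Mixed NE: p = 0.9355, q = 0.9355

Work:
Check pure NE:
(New, New): (31, 31) - no unilateral deviation beneficial
(Old, Old): (29, 29) - no unilateral deviation beneficial
Mixed NE: P1 plays New with p = 0.9355, P2 plays New with q = 0.9355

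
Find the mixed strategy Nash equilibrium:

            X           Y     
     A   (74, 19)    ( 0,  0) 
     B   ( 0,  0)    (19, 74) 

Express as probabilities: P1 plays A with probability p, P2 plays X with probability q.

p = 0.7957, q = 0.2043

Work:
Find probabilities that make opponent indifferent:
P2 chooses q to make P1 indifferent between A and B
P1 chooses p to make P2 indifferent between X and Y
Mixed NE: P1 plays (A: 0.7957, B: 0.2043), P2 plays (X: 0.2043, Y: 0.7957)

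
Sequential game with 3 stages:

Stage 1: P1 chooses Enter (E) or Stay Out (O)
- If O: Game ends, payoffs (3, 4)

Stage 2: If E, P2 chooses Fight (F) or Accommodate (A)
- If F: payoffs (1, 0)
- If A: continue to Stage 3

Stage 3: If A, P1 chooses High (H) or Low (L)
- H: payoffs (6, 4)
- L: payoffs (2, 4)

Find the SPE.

SPE: (E, A, H); Outcome (6, 4)

Work:
Stage 3: P1 chooses H (6 vs 2)
Stage 2: P2: F->0, A->4 (anticipating H). Choose A
Stage 1: P1: O->3, E->6 (anticipating A, H). Choose E
SPE path: E -> A -> H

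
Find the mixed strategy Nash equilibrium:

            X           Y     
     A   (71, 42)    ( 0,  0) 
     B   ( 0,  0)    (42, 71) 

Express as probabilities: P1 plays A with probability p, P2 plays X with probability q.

p = 0.6283, q = 0.3717

Work:
Find probabilities that make opponent indifferent:
P2 chooses q to make P1 indifferent between A and B
P1 chooses p to make P2 indifferent between X and Y
Mixed NE: P1 plays (A: 0.6283, B: 0.3717), P2 plays (X: 0.3717, Y: 0.6283)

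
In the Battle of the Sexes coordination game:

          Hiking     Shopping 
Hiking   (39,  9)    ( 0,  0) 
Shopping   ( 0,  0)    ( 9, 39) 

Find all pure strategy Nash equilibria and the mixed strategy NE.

Pure NE: (Hiking, Hiking) and (Shopping, Shopping); Mixed NE: p = 0.8125, q = 0.1875

Work:
Check pure NE:
(Hiking, Hiking): (39, 9) - no unilateral deviation beneficial
(Shopping, Shopping): (9, 39) - no unilateral deviation beneficial
Mixed NE: P1 plays Hiking with p = 0.8125, P2 plays Hiking with q = 0.1875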